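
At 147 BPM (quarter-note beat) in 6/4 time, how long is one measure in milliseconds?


Step by step:
Quarter-note beat duration = 60000 / 147 ms
Beats per measure (6/4) = 6
One measure = 6 × 60000 / 147 = 360000 / 147 ms
= 2449.0 ms


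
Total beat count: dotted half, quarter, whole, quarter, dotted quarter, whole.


Reasoning:
Beat values:
  dotted half = 3 beats
  quarter = 1 beat
  whole = 4 beats
  quarter = 1 beat
  dotted quarter = 1.5 beats
  whole = 4 beats
Sum = 3 + 1 + 4 + 1 + 1.5 + 4
= 14.5 beats


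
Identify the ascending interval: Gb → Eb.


Solution.
Letter names: G → E spans 6 letter names → a 6th
Semitones: Gb → Eb = 9 half-steps
A 6th of 9 semitones is a major 6th
= major 6th


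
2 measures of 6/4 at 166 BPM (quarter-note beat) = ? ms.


Quarter-note beat duration = 60000 / 166 ms
Beats per measure (6/4) = 6
One measure = 6 × 60000 / 166 = 360000 / 166 ms
2 measures = 2 × 360000 / 166 = 720000 / 166
= 4337.3 ms


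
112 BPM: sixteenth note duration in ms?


One quarter-note beat = 60000 / BPM = 60000 / 112 ms
Sixteenth note = 1/4 × quarter note
Duration = 1/4 × 60000 / 112 = 15000 / 112
= 133.9 ms


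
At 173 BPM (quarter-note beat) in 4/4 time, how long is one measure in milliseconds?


Quarter-note beat duration = 60000 / 173 ms
Beats per measure (4/4) = 4
One measure = 4 × 60000 / 173 = 240000 / 173 ms
= 1387.3 ms


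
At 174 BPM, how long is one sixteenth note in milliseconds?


Reasoning:
One quarter-note beat = 60000 / BPM = 60000 / 174 ms
Sixteenth note = 1/4 × quarter note
Duration = 1/4 × 60000 / 174 = 15000 / 174
= 86.2 ms


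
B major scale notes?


Reasoning:
Major scale pattern: W-W-H-W-W-W-H (2-2-1-2-2-2-1 semitones)
Starting from B:
  B + 2 semitones → C#
  C# + 2 semitones → D#
  D# + 1 semitone → E
  E + 2 semitones → F#
  F# + 2 semitones → G#
  G# + 2 semitones → A#
  A# + 1 semitone → B
Scale = B C# D# E F# G# A#


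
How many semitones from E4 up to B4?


Working:
Absolute semitone position = octave×12 + chromatic position
E4: 4×12 + 4 = 52
B4: 4×12 + 11 = 59
Difference = 59 - 52 = 7
= 7 semitones


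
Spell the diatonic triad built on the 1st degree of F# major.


F# major scale: F# G# A# B C# D# E#
Diatonic triad on degree 1 stacks scale notes 1, 3, 5: F# A# C#
F#→A# = 4 semitones; F#→C# = 7 semitones → major triad
= F# A# C# (major)


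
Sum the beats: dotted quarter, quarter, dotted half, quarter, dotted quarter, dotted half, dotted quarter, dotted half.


Let's work it out.
Beat values:
  dotted quarter = 1.5 beats
  quarter = 1 beat
  dotted half = 3 beats
  quarter = 1 beat
  dotted quarter = 1.5 beats
  dotted half = 3 beats
  dotted quarter = 1.5 beats
  dotted half = 3 beats
Sum = 1.5 + 1 + 3 + 1 + 1.5 + 3 + 1.5 + 3
= 15.5 beats


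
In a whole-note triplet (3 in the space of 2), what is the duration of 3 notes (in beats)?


Triplet: 3 notes occupy the space of 2 whole notes
Space = 2 × 4 = 8 beats
Each triplet note = 8 / 3 = 8/3 beats
3 notes = 3 × 8/3 = 8
= 8 beats


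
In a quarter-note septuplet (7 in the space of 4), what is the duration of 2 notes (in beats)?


Step by step:
Septuplet: 7 notes occupy the space of 4 quarter notes
Space = 4 × 1 = 4 beats
Each septuplet note = 4 / 7 = 4/7 beats
2 notes = 2 × 4/7 = 8/7
= 8/7 beats


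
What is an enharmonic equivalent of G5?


Reasoning:
Enharmonic notes sound the same pitch but are spelled with different letter names
G and Abb name the same pitch class
= Abb5


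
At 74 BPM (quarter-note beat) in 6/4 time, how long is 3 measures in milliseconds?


Step by step:
Quarter-note beat duration = 60000 / 74 ms
Beats per measure (6/4) = 6
One measure = 6 × 60000 / 74 = 360000 / 74 ms
3 measures = 3 × 360000 / 74 = 1080000 / 74
= 14594.6 ms


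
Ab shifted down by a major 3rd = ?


Step by step:
major 3rd: 3 letter names, 4 semitones
Letter: A - 2 → F
Pitch: Ab - 4 semitones, spelled as an F → Fb
= Fb


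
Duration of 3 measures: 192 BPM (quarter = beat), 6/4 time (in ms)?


Let's work it out.
Quarter-note beat duration = 60000 / 192 ms
Beats per measure (6/4) = 6
One measure = 6 × 60000 / 192 = 360000 / 192 ms
3 measures = 3 × 360000 / 192 = 1080000 / 192
= 5625.0 ms


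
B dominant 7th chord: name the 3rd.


Step by step:
Dominant 7th chord = root + major 3rd + perfect 5th + minor 7th
Seventh chords stack in thirds, so the letter names are B-D-F-A
Root: B
Major 3rd above B: D#
Perfect 5th above B: F#
Minor 7th above B: A
The 3rd = D#


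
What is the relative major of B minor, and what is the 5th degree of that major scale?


Working:
The relative major shares the key signature and is a minor 3rd above the minor tonic
A minor 3rd above B is D
→ relative major of B minor is D major
D major scale: D E F# G A B C#
= D major; 5th degree = A


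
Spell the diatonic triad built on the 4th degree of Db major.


Solution.
Db major scale: Db Eb F Gb Ab Bb C
Diatonic triad on degree 4 stacks scale notes 4, 6, 1: Gb Bb Db
Gb→Bb = 4 semitones; Gb→Db = 7 semitones → major triad
= Gb Bb Db (major)


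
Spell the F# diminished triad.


Let's work it out.
Diminished triad = root + minor 3rd (3 semitones) + diminished 5th (6 semitones)
A triad on F# stacks thirds, so the chord tones use letter names F-A-C
Root: F#
Minor 3rd above F#: A
Diminished 5th above F#: C
Chord = F# A C


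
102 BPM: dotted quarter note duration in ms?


Solution.
One quarter-note beat = 60000 / BPM = 60000 / 102 ms
Dotted quarter note = 3/2 × quarter note
Duration = 3/2 × 60000 / 102 = 90000 / 102
= 882.4 ms


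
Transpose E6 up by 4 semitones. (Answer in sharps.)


Working:
E6: chromatic position 4 in octave 6 → absolute = 6×12 + 4 = 76
Transpose up 4: 76 + 4 = 80
80 = 6×12 + 8 → G# in octave 6
Result = G#6


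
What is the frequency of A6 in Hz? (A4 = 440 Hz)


Solution.
f = 440 × 2^(n/12) where n = semitones from A4
A6: 24 semitones from A4
f = 440 × 2^(24/12)
f = 1760.00 Hz


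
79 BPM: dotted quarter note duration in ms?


Solution.
One quarter-note beat = 60000 / BPM = 60000 / 79 ms
Dotted quarter note = 3/2 × quarter note
Duration = 3/2 × 60000 / 79 = 90000 / 79
= 1139.2 ms


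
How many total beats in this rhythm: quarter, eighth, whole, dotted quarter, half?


Beat values:
  quarter = 1 beat
  eighth = 0.5 beats
  whole = 4 beats
  dotted quarter = 1.5 beats
  half = 2 beats
Sum = 1 + 0.5 + 4 + 1.5 + 2
= 9 beats


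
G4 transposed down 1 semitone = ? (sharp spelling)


Let's work it out.
G4: chromatic position 7 in octave 4 → absolute = 4×12 + 7 = 55
Transpose down 1: 55 - 1 = 54
54 = 4×12 + 6 → F# in octave 4
Result = F#4


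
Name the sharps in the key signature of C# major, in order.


Sharp major keys follow the circle of fifths: C(0), G(1), D(2), A(3), E(4), B(5), F#(6), C#(7)
C# major has 7 sharps
Order of sharps: F# C# G# D# A# E# B# → first 7: F#, C#, G#, D#, A#, E#, B#
= F#, C#, G#, D#, A#, E#, B#


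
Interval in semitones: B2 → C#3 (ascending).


Reasoning:
Absolute semitone position = octave×12 + chromatic position
B2: 2×12 + 11 = 35
C#3: 3×12 + 1 = 37
Difference = 37 - 35 = 2
= 2 semitones


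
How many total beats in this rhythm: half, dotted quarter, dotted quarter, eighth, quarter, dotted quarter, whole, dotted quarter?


Solution.
Beat values:
  half = 2 beats
  dotted quarter = 1.5 beats
  dotted quarter = 1.5 beats
  eighth = 0.5 beats
  quarter = 1 beat
  dotted quarter = 1.5 beats
  whole = 4 beats
  dotted quarter = 1.5 beats
Sum = 2 + 1.5 + 1.5 + 0.5 + 1 + 1.5 + 4 + 1.5
= 13.5 beats


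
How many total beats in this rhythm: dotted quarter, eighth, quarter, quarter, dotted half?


Working:
Beat values:
  dotted quarter = 1.5 beats
  eighth = 0.5 beats
  quarter = 1 beat
  quarter = 1 beat
  dotted half = 3 beats
Sum = 1.5 + 0.5 + 1 + 1 + 3
= 7 beats


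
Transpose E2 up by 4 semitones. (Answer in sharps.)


Step by step:
E2: chromatic position 4 in octave 2 → absolute = 2×12 + 4 = 28
Transpose up 4: 28 + 4 = 32
32 = 2×12 + 8 → G# in octave 2
Result = G#2


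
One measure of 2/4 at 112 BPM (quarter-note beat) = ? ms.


Let's work it out.
Quarter-note beat duration = 60000 / 112 ms
Beats per measure (2/4) = 2
One measure = 2 × 60000 / 112 = 120000 / 112 ms
= 1071.4 ms


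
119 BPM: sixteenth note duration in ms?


Reasoning:
One quarter-note beat = 60000 / BPM = 60000 / 119 ms
Sixteenth note = 1/4 × quarter note
Duration = 1/4 × 60000 / 119 = 15000 / 119
= 126.1 ms


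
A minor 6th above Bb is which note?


Working:
A 6th spans 6 letter names, so from B we land on G
A minor 6th = 8 semitones above Bb
Spell G at that pitch: Gb
= Gb


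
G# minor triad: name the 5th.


Reasoning:
Minor triad = root + minor 3rd (3 semitones) + perfect 5th (7 semitones)
A triad on G# stacks thirds, so the chord tones use letter names G-B-D
Root: G#
Minor 3rd above G#: B
Perfect 5th above G#: D#
The 5th = D#


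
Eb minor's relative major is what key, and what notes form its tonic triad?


Solution.
The relative major shares the key signature and is a minor 3rd above the minor tonic
A minor 3rd above Eb is Gb
→ relative major of Eb minor is Gb major
Tonic triad of Gb major = root + major 3rd + perfect 5th = Gb Bb Db
= Gb major; triad = Gb Bb Db


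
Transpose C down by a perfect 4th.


Let's work it out.
perfect 4th: 4 letter names, 5 semitones
Letter: C - 3 → G
Pitch: C - 5 semitones, spelled as a G → G
= G


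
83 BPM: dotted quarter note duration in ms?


One quarter-note beat = 60000 / BPM = 60000 / 83 ms
Dotted quarter note = 3/2 × quarter note
Duration = 3/2 × 60000 / 83 = 90000 / 83
= 1084.3 ms


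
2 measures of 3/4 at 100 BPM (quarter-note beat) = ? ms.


Let's work it out.
Quarter-note beat duration = 60000 / 100 ms
Beats per measure (3/4) = 3
One measure = 3 × 60000 / 100 = 180000 / 100 ms
2 measures = 2 × 180000 / 100 = 360000 / 100
= 3600.0 ms


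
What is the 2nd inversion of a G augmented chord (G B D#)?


Step by step:
Root position: G B D#
2nd inversion: move root and 3rd up an octave
Bass note: D#
Notes (bottom to top) = D# G B


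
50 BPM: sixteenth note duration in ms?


Let's work it out.
One quarter-note beat = 60000 / BPM = 60000 / 50 ms
Sixteenth note = 1/4 × quarter note
Duration = 1/4 × 60000 / 50 = 15000 / 50
= 300.0 ms


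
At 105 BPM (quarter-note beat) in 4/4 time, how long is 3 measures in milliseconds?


Step by step:
Quarter-note beat duration = 60000 / 105 ms
Beats per measure (4/4) = 4
One measure = 4 × 60000 / 105 = 240000 / 105 ms
3 measures = 3 × 240000 / 105 = 720000 / 105
= 6857.1 ms


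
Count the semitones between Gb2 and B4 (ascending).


Reasoning:
Absolute semitone position = octave×12 + chromatic position
Gb2: 2×12 + 6 = 30
B4: 4×12 + 11 = 59
Difference = 59 - 30 = 29
= 29 semitones


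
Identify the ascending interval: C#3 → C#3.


Solution.
Letter names: C → C spans 1 letter name → a unison
Semitones: C#3 → C#3 = 0 half-steps
A unison of 0 semitones is a perfect unison
= perfect unison


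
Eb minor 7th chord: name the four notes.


Let's work it out.
Minor 7th chord = root + minor 3rd + perfect 5th + minor 7th
Seventh chords stack in thirds, so the letter names are E-G-B-D
Root: Eb
Minor 3rd above Eb: Gb
Perfect 5th above Eb: Bb
Minor 7th above Eb: Db
Chord = Eb Gb Bb Db


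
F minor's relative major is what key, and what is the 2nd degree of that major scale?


Reasoning:
The relative major shares the key signature and is a minor 3rd above the minor tonic
A minor 3rd above F is Ab
→ relative major of F minor is Ab major
Ab major scale: Ab Bb C Db Eb F G
= Ab major; 2nd degree = Bb


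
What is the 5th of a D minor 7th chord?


Let's work it out.
Minor 7th chord = root + minor 3rd + perfect 5th + minor 7th
Seventh chords stack in thirds, so the letter names are D-F-A-C
Root: D
Minor 3rd above D: F
Perfect 5th above D: A
Minor 7th above D: C
The 5th = A


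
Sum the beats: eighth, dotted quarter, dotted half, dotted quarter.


Working:
Beat values:
  eighth = 0.5 beats
  dotted quarter = 1.5 beats
  dotted half = 3 beats
  dotted quarter = 1.5 beats
Sum = 0.5 + 1.5 + 3 + 1.5
= 6.5 beats


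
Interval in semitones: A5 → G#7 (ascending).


Let's work it out.
Absolute semitone position = octave×12 + chromatic position
A5: 5×12 + 9 = 69
G#7: 7×12 + 8 = 92
Difference = 92 - 69 = 23
= 23 semitones


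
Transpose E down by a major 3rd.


Step by step:
major 3rd: 3 letter names, 4 semitones
Letter: E - 2 → C
Pitch: E - 4 semitones, spelled as a C → C
= C


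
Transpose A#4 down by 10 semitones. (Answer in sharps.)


A#4: chromatic position 10 in octave 4 → absolute = 4×12 + 10 = 58
Transpose down 10: 58 - 10 = 48
48 = 4×12 + 0 → C in octave 4
Result = C4


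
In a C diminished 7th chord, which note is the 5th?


Diminished 7th chord = root + minor 3rd + diminished 5th + diminished 7th
Seventh chords stack in thirds, so the letter names are C-E-G-B
Root: C
Minor 3rd above C: Eb
Diminished 5th above C: Gb
Diminished 7th above C: Bbb
The 5th = Gb


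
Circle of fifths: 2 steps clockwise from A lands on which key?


Solution.
Each clockwise step on the circle of fifths moves up a perfect 5th
From A: A → E → B
= B


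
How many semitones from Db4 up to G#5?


Absolute semitone position = octave×12 + chromatic position
Db4: 4×12 + 1 = 49
G#5: 5×12 + 8 = 68
Difference = 68 - 49 = 19
= 19 semitones


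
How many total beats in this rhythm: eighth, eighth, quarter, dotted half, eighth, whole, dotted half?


Solution.
Beat values:
  eighth = 0.5 beats
  eighth = 0.5 beats
  quarter = 1 beat
  dotted half = 3 beats
  eighth = 0.5 beats
  whole = 4 beats
  dotted half = 3 beats
Sum = 0.5 + 0.5 + 1 + 3 + 0.5 + 4 + 3
= 12.5 beats


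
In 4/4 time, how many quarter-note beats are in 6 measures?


Solution.
Time signature 4/4: the bottom number 4 means the quarter note gets one count
The top number 4 means 4 quarter-note beats per measure
Total = 4 × 6 measures
= 24 quarter-note beats


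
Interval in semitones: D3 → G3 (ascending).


Working:
Absolute semitone position = octave×12 + chromatic position
D3: 3×12 + 2 = 38
G3: 3×12 + 7 = 43
Difference = 43 - 38 = 5
= 5 semitones


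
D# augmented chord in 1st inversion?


Solution.
Root position: D# F## A##
1st inversion: move root up an octave
Bass note: F##
Notes (bottom to top) = F## A## D#


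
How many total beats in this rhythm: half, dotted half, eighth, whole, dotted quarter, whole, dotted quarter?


Beat values:
  half = 2 beats
  dotted half = 3 beats
  eighth = 0.5 beats
  whole = 4 beats
  dotted quarter = 1.5 beats
  whole = 4 beats
  dotted quarter = 1.5 beats
Sum = 2 + 3 + 0.5 + 4 + 1.5 + 4 + 1.5
= 16.5 beats


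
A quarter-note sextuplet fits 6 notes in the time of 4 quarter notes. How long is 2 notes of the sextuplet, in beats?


Reasoning:
Sextuplet: 6 notes occupy the space of 4 quarter notes
Space = 4 × 1 = 4 beats
Each sextuplet note = 4 / 6 = 2/3 beats
2 notes = 2 × 2/3 = 4/3
= 4/3 beats


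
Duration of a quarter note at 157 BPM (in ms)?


Let's work it out.
One quarter-note beat = 60000 / BPM = 60000 / 157 ms
Duration = 60000 / 157
= 382.2 ms


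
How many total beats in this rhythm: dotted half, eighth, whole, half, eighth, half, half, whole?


Reasoning:
Beat values:
  dotted half = 3 beats
  eighth = 0.5 beats
  whole = 4 beats
  half = 2 beats
  eighth = 0.5 beats
  half = 2 beats
  half = 2 beats
  whole = 4 beats
Sum = 3 + 0.5 + 4 + 2 + 0.5 + 2 + 2 + 4
= 18 beats


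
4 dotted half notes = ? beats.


Base half note = 2 beats
Dot 1 adds half the previous value: +1
One dotted half = 2 + 1 = 3
4 of them = 4 × 3 = 12
= 12 beats


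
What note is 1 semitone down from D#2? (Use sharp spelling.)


Step by step:
D#2: chromatic position 3 in octave 2 → absolute = 2×12 + 3 = 27
Transpose down 1: 27 - 1 = 26
26 = 2×12 + 2 → D in octave 2
Result = D2


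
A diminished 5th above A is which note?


Working:
A 5th spans 5 letter names, so from A we land on E
A diminished 5th = 6 semitones above A
Spell E at that pitch: Eb
= Eb


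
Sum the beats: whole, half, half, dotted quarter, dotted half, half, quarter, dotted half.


Step by step:
Beat values:
  whole = 4 beats
  half = 2 beats
  half = 2 beats
  dotted quarter = 1.5 beats
  dotted half = 3 beats
  half = 2 beats
  quarter = 1 beat
  dotted half = 3 beats
Sum = 4 + 2 + 2 + 1.5 + 3 + 2 + 1 + 3
= 18.5 beats


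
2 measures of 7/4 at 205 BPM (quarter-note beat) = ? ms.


Working:
Quarter-note beat duration = 60000 / 205 ms
Beats per measure (7/4) = 7
One measure = 7 × 60000 / 205 = 420000 / 205 ms
2 measures = 2 × 420000 / 205 = 840000 / 205
= 4097.6 ms


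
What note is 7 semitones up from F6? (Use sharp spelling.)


Reasoning:
F6: chromatic position 5 in octave 6 → absolute = 6×12 + 5 = 77
Transpose up 7: 77 + 7 = 84
84 = 7×12 + 0 → C in octave 7
Result = C7


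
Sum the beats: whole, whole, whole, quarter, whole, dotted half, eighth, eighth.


Reasoning:
Beat values:
  whole = 4 beats
  whole = 4 beats
  whole = 4 beats
  quarter = 1 beat
  whole = 4 beats
  dotted half = 3 beats
  eighth = 0.5 beats
  eighth = 0.5 beats
Sum = 4 + 4 + 4 + 1 + 4 + 3 + 0.5 + 0.5
= 21 beats


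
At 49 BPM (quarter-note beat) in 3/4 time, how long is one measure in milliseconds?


Solution.
Quarter-note beat duration = 60000 / 49 ms
Beats per measure (3/4) = 3
One measure = 3 × 60000 / 49 = 180000 / 49 ms
= 3673.5 ms


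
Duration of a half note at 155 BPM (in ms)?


Working:
One quarter-note beat = 60000 / BPM = 60000 / 155 ms
Half note = 2 × quarter note
Duration = 2 × 60000 / 155 = 120000 / 155
= 774.2 ms


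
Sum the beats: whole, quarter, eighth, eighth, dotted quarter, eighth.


Step by step:
Beat values:
  whole = 4 beats
  quarter = 1 beat
  eighth = 0.5 beats
  eighth = 0.5 beats
  dotted quarter = 1.5 beats
  eighth = 0.5 beats
Sum = 4 + 1 + 0.5 + 0.5 + 1.5 + 0.5
= 8 beats


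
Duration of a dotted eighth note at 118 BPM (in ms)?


Solution.
One quarter-note beat = 60000 / BPM = 60000 / 118 ms
Dotted eighth note = 3/4 × quarter note
Duration = 3/4 × 60000 / 118 = 45000 / 118
= 381.4 ms


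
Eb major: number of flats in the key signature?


Let's work it out.
Flat major keys: C(0), F(1), Bb(2), Eb(3), Ab(4), Db(5), Gb(6), Cb(7)
Eb major has 3 flats
Order of flats: Bb Eb Ab Db Gb Cb Fb → first 3: Bb, Eb, Ab
= 3 flats


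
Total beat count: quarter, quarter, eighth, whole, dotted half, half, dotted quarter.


Reasoning:
Beat values:
  quarter = 1 beat
  quarter = 1 beat
  eighth = 0.5 beats
  whole = 4 beats
  dotted half = 3 beats
  half = 2 beats
  dotted quarter = 1.5 beats
Sum = 1 + 1 + 0.5 + 4 + 3 + 2 + 1.5
= 13 beats


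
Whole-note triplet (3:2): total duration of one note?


Reasoning:
Triplet: 3 notes occupy the space of 2 whole notes
Space = 2 × 4 = 8 beats
Each triplet note = 8 / 3 = 8/3 beats
= 8/3 beats


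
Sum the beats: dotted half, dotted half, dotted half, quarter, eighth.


Beat values:
  dotted half = 3 beats
  dotted half = 3 beats
  dotted half = 3 beats
  quarter = 1 beat
  eighth = 0.5 beats
Sum = 3 + 3 + 3 + 1 + 0.5
= 10.5 beats


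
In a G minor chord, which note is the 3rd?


Working:
Minor triad = root + minor 3rd (3 semitones) + perfect 5th (7 semitones)
A triad on G stacks thirds, so the chord tones use letter names G-B-D
Root: G
Minor 3rd above G: Bb
Perfect 5th above G: D
The 3rd = Bb


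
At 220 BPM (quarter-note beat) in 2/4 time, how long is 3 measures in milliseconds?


Step by step:
Quarter-note beat duration = 60000 / 220 ms
Beats per measure (2/4) = 2
One measure = 2 × 60000 / 220 = 120000 / 220 ms
3 measures = 3 × 120000 / 220 = 360000 / 220
= 1636.4 ms


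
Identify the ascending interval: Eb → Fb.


Working:
Letter names: E → F spans 2 letter names → a 2nd
Semitones: Eb → Fb = 1 half-step
A 2nd of 1 semitone is a minor 2nd
= minor 2nd


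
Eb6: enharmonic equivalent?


Enharmonic notes sound the same pitch but are spelled with different letter names
Eb and D# name the same pitch class
= D#6


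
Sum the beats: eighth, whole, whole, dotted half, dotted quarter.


Reasoning:
Beat values:
  eighth = 0.5 beats
  whole = 4 beats
  whole = 4 beats
  dotted half = 3 beats
  dotted quarter = 1.5 beats
Sum = 0.5 + 4 + 4 + 3 + 1.5
= 13 beats


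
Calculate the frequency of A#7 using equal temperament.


Solution.
f = 440 × 2^(n/12) where n = semitones from A4
A#7: 37 semitones from A4
f = 440 × 2^(37/12)
f = 3729.31 Hz


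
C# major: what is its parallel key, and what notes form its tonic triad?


Step by step:
Parallel keys share the same tonic but differ in mode
C# major → parallel is C# minor
Tonic triad of C# minor = C# E G#
= C# minor; triad = C# E G#


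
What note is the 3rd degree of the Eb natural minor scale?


Solution.
Natural minor scale pattern: W-H-W-W-H-W-W (2-1-2-2-1-2-2 semitones)
Starting from Eb:
  Eb + 2 semitones → F
  F + 1 semitone → Gb
  Gb + 2 semitones → Ab
  Ab + 2 semitones → Bb
  Bb + 1 semitone → Cb
  Cb + 2 semitones → Db
  Db + 2 semitones → Eb
Scale: Eb F Gb Ab Bb Cb Db
Degree 3 = Gb


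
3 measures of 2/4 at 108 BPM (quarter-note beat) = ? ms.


Quarter-note beat duration = 60000 / 108 ms
Beats per measure (2/4) = 2
One measure = 2 × 60000 / 108 = 120000 / 108 ms
3 measures = 3 × 120000 / 108 = 360000 / 108
= 3333.3 ms


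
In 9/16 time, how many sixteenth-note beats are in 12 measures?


Working:
Time signature 9/16: the bottom number 16 means the sixteenth note gets one count
The top number 9 means 9 sixteenth-note beats per measure
Total = 9 × 12 measures
= 108 sixteenth-note beats


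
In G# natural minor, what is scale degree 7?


Reasoning:
Natural minor scale pattern: W-H-W-W-H-W-W (2-1-2-2-1-2-2 semitones)
Starting from G#:
  G# + 2 semitones → A#
  A# + 1 semitone → B
  B + 2 semitones → C#
  C# + 2 semitones → D#
  D# + 1 semitone → E
  E + 2 semitones → F#
  F# + 2 semitones → G#
Scale: G# A# B C# D# E F#
Degree 7 = F#


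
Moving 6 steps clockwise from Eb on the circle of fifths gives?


Reasoning:
Each clockwise step on the circle of fifths moves up a perfect 5th
From Eb: Eb → Bb → F → C → G → D → A
= A


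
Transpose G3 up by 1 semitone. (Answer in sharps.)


Let's work it out.
G3: chromatic position 7 in octave 3 → absolute = 3×12 + 7 = 43
Transpose up 1: 43 + 1 = 44
44 = 3×12 + 8 → G# in octave 3
Result = G#3


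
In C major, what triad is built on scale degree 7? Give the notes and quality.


Solution.
C major scale: C D E F G A B
Diatonic triad on degree 7 stacks scale notes 7, 2, 4: B D F
B→D = 3 semitones; B→F = 6 semitones → diminished triad
= B D F (diminished)


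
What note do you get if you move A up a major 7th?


Working:
major 7th: 7 letter names, 11 semitones
Letter: A + 6 → G
Pitch: A + 11 semitones, spelled as a G → G#
= G#


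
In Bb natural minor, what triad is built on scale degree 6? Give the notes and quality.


Bb natural minor scale: Bb C Db Eb F Gb Ab
Diatonic triad on degree 6 stacks scale notes 6, 1, 3: Gb Bb Db
Gb→Bb = 4 semitones; Gb→Db = 7 semitones → major triad
= Gb Bb Db (major)


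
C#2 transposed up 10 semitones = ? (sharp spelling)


Let's work it out.
C#2: chromatic position 1 in octave 2 → absolute = 2×12 + 1 = 25
Transpose up 10: 25 + 10 = 35
35 = 2×12 + 11 → B in octave 2
Result = B2


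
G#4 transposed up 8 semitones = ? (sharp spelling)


G#4: chromatic position 8 in octave 4 → absolute = 4×12 + 8 = 56
Transpose up 8: 56 + 8 = 64
64 = 5×12 + 4 → E in octave 5
Result = E5


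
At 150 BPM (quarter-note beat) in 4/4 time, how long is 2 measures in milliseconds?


Solution.
Quarter-note beat duration = 60000 / 150 ms
Beats per measure (4/4) = 4
One measure = 4 × 60000 / 150 = 240000 / 150 ms
2 measures = 2 × 240000 / 150 = 480000 / 150
= 3200.0 ms


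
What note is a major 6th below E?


A 6th spans 6 letter names, so from E we land on G
A major 6th = 9 semitones below E
Spell G at that pitch: G
= G


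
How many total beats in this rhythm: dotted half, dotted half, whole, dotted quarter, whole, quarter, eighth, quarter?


Let's work it out.
Beat values:
  dotted half = 3 beats
  dotted half = 3 beats
  whole = 4 beats
  dotted quarter = 1.5 beats
  whole = 4 beats
  quarter = 1 beat
  eighth = 0.5 beats
  quarter = 1 beat
Sum = 3 + 3 + 4 + 1.5 + 4 + 1 + 0.5 + 1
= 18 beats


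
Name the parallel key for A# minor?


Working:
Parallel keys share the same tonic but differ in mode
A# minor → parallel is A# major
= A# major


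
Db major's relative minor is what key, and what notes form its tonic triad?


The relative minor shares the major's key signature and starts on its 6th degree
6th degree = a major 6th above the tonic; a major 6th above Db is Bb
→ relative minor of Db major is Bb minor
Tonic triad of Bb minor = root + minor 3rd + perfect 5th = Bb Db F
= Bb minor; triad = Bb Db F


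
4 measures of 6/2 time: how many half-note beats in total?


Solution.
Time signature 6/2: the bottom number 2 means the half note gets one count
The top number 6 means 6 half-note beats per measure
Total = 6 × 4 measures
= 24 half-note beats


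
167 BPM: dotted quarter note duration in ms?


One quarter-note beat = 60000 / BPM = 60000 / 167 ms
Dotted quarter note = 3/2 × quarter note
Duration = 3/2 × 60000 / 167 = 90000 / 167
= 538.9 ms


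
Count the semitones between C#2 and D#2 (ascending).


Solution.
Absolute semitone position = octave×12 + chromatic position
C#2: 2×12 + 1 = 25
D#2: 2×12 + 3 = 27
Difference = 27 - 25 = 2
= 2 semitones


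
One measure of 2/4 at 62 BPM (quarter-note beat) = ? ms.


Working:
Quarter-note beat duration = 60000 / 62 ms
Beats per measure (2/4) = 2
One measure = 2 × 60000 / 62 = 120000 / 62 ms
= 1935.5 ms


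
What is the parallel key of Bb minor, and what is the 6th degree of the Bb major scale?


Solution.
Parallel keys share the same tonic but differ in mode
Bb minor → parallel is Bb major
Bb major scale: Bb C D Eb F G A
= Bb major; 6th degree = G


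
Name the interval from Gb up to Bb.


Reasoning:
Letter names: G → B spans 3 letter names → a 3rd
Semitones: Gb → Bb = 4 half-steps
A 3rd of 4 semitones is a major 3rd
= major 3rd


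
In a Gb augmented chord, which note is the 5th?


Augmented triad = root + major 3rd (4 semitones) + augmented 5th (8 semitones)
A triad on Gb stacks thirds, so the chord tones use letter names G-B-D
Root: Gb
Major 3rd above Gb: Bb
Augmented 5th above Gb: D
The 5th = D


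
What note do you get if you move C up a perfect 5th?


Working:
perfect 5th: 5 letter names, 7 semitones
Letter: C + 4 → G
Pitch: C + 7 semitones, spelled as a G → G
= G


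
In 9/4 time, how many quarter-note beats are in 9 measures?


Solution.
Time signature 9/4: the bottom number 4 means the quarter note gets one count
The top number 9 means 9 quarter-note beats per measure
Total = 9 × 9 measures
= 81 quarter-note beats


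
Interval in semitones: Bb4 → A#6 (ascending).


Solution.
Absolute semitone position = octave×12 + chromatic position
Bb4: 4×12 + 10 = 58
A#6: 6×12 + 10 = 82
Difference = 82 - 58 = 24
= 24 semitones


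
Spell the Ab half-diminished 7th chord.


Let's work it out.
Half-diminished 7th chord = root + minor 3rd + diminished 5th + minor 7th
Seventh chords stack in thirds, so the letter names are A-C-E-G
Root: Ab
Minor 3rd above Ab: Cb
Diminished 5th above Ab: Ebb
Minor 7th above Ab: Gb
Chord = Ab Cb Ebb Gb


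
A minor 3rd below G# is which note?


Step by step:
A 3rd spans 3 letter names, so from G we land on E
A minor 3rd = 3 semitones below G#
Spell E at that pitch: E#
= E#


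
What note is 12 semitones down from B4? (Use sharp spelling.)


Step by step:
B4: chromatic position 11 in octave 4 → absolute = 4×12 + 11 = 59
Transpose down 12: 59 - 12 = 47
47 = 3×12 + 11 → B in octave 3
Result = B3


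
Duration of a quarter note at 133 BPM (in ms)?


One quarter-note beat = 60000 / BPM = 60000 / 133 ms
Duration = 60000 / 133
= 451.1 ms


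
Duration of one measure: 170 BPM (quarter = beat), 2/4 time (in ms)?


Let's work it out.
Quarter-note beat duration = 60000 / 170 ms
Beats per measure (2/4) = 2
One measure = 2 × 60000 / 170 = 120000 / 170 ms
= 705.9 ms


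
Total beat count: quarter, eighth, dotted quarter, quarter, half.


Reasoning:
Beat values:
  quarter = 1 beat
  eighth = 0.5 beats
  dotted quarter = 1.5 beats
  quarter = 1 beat
  half = 2 beats
Sum = 1 + 0.5 + 1.5 + 1 + 2
= 6 beats


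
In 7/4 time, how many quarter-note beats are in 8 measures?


Working:
Time signature 7/4: the bottom number 4 means the quarter note gets one count
The top number 7 means 7 quarter-note beats per measure
Total = 7 × 8 measures
= 56 quarter-note beats


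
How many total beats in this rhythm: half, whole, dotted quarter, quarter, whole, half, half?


Beat values:
  half = 2 beats
  whole = 4 beats
  dotted quarter = 1.5 beats
  quarter = 1 beat
  whole = 4 beats
  half = 2 beats
  half = 2 beats
Sum = 2 + 4 + 1.5 + 1 + 4 + 2 + 2
= 16.5 beats


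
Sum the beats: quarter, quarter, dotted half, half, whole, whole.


Step by step:
Beat values:
  quarter = 1 beat
  quarter = 1 beat
  dotted half = 3 beats
  half = 2 beats
  whole = 4 beats
  whole = 4 beats
Sum = 1 + 1 + 3 + 2 + 4 + 4
= 15 beats


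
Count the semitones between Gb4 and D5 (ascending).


Solution.
Absolute semitone position = octave×12 + chromatic position
Gb4: 4×12 + 6 = 54
D5: 5×12 + 2 = 62
Difference = 62 - 54 = 8
= 8 semitones


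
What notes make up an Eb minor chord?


Minor triad = root + minor 3rd (3 semitones) + perfect 5th (7 semitones)
A triad on Eb stacks thirds, so the chord tones use letter names E-G-B
Root: Eb
Minor 3rd above Eb: Gb
Perfect 5th above Eb: Bb
Chord = Eb Gb Bb


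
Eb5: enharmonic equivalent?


Enharmonic notes sound the same pitch but are spelled with different letter names
Eb and D# name the same pitch class
= D#5


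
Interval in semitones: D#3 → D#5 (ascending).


Step by step:
Absolute semitone position = octave×12 + chromatic position
D#3: 3×12 + 3 = 39
D#5: 5×12 + 3 = 63
Difference = 63 - 39 = 24
= 24 semitones


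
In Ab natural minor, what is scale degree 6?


Working:
Natural minor scale pattern: W-H-W-W-H-W-W (2-1-2-2-1-2-2 semitones)
Starting from Ab:
  Ab + 2 semitones → Bb
  Bb + 1 semitone → Cb
  Cb + 2 semitones → Db
  Db + 2 semitones → Eb
  Eb + 1 semitone → Fb
  Fb + 2 semitones → Gb
  Gb + 2 semitones → Ab
Scale: Ab Bb Cb Db Eb Fb Gb
Degree 6 = Fb


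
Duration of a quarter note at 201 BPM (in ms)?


Let's work it out.
One quarter-note beat = 60000 / BPM = 60000 / 201 ms
Duration = 60000 / 201
= 298.5 ms


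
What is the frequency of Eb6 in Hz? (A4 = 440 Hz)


f = 440 × 2^(n/12) where n = semitones from A4
Eb6: 18 semitones from A4
f = 440 × 2^(18/12)
f = 1244.51 Hz


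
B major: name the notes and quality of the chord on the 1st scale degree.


Reasoning:
B major scale: B C# D# E F# G# A#
Diatonic triad on degree 1 stacks scale notes 1, 3, 5: B D# F#
B→D# = 4 semitones; B→F# = 7 semitones → major triad
= B D# F# (major)


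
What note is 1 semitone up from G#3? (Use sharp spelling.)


Let's work it out.
G#3: chromatic position 8 in octave 3 → absolute = 3×12 + 8 = 44
Transpose up 1: 44 + 1 = 45
45 = 3×12 + 9 → A in octave 3
Result = A3


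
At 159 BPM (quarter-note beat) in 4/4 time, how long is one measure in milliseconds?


Quarter-note beat duration = 60000 / 159 ms
Beats per measure (4/4) = 4
One measure = 4 × 60000 / 159 = 240000 / 159 ms
= 1509.4 ms


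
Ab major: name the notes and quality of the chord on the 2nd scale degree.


Reasoning:
Ab major scale: Ab Bb C Db Eb F G
Diatonic triad on degree 2 stacks scale notes 2, 4, 6: Bb Db F
Bb→Db = 3 semitones; Bb→F = 7 semitones → minor triad
= Bb Db F (minor)


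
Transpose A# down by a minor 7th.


Reasoning:
minor 7th: 7 letter names, 10 semitones
Letter: A - 6 → B
Pitch: A# - 10 semitones, spelled as a B → B#
= B#


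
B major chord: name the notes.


Reasoning:
Major triad = root + major 3rd (4 semitones) + perfect 5th (7 semitones)
A triad on B stacks thirds, so the chord tones use letter names B-D-F
Root: B
Major 3rd above B: D#
Perfect 5th above B: F#
Chord = B D# F#


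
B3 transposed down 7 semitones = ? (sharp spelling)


Solution.
B3: chromatic position 11 in octave 3 → absolute = 3×12 + 11 = 47
Transpose down 7: 47 - 7 = 40
40 = 3×12 + 4 → E in octave 3
Result = E3


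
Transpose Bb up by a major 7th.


major 7th: 7 letter names, 11 semitones
Letter: B + 6 → A
Pitch: Bb + 11 semitones, spelled as an A → A
= A


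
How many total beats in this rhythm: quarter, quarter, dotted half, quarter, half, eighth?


Solution.
Beat values:
  quarter = 1 beat
  quarter = 1 beat
  dotted half = 3 beats
  quarter = 1 beat
  half = 2 beats
  eighth = 0.5 beats
Sum = 1 + 1 + 3 + 1 + 2 + 0.5
= 8.5 beats


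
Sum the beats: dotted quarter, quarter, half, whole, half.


Solution.
Beat values:
  dotted quarter = 1.5 beats
  quarter = 1 beat
  half = 2 beats
  whole = 4 beats
  half = 2 beats
Sum = 1.5 + 1 + 2 + 4 + 2
= 10.5 beats


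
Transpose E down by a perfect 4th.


Let's work it out.
perfect 4th: 4 letter names, 5 semitones
Letter: E - 3 → B
Pitch: E - 5 semitones, spelled as a B → B
= B


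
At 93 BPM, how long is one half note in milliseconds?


One quarter-note beat = 60000 / BPM = 60000 / 93 ms
Half note = 2 × quarter note
Duration = 2 × 60000 / 93 = 120000 / 93
= 1290.3 ms


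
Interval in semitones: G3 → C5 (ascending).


Working:
Absolute semitone position = octave×12 + chromatic position
G3: 3×12 + 7 = 43
C5: 5×12 + 0 = 60
Difference = 60 - 43 = 17
= 17 semitones


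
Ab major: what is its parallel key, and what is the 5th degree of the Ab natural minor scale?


Reasoning:
Parallel keys share the same tonic but differ in mode
Ab major → parallel is Ab minor
Ab natural minor scale: Ab Bb Cb Db Eb Fb Gb
= Ab minor; 5th degree = Eb


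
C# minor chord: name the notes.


Let's work it out.
Minor triad = root + minor 3rd (3 semitones) + perfect 5th (7 semitones)
A triad on C# stacks thirds, so the chord tones use letter names C-E-G
Root: C#
Minor 3rd above C#: E
Perfect 5th above C#: G#
Chord = C# E G#


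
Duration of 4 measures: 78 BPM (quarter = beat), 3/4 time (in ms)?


Working:
Quarter-note beat duration = 60000 / 78 ms
Beats per measure (3/4) = 3
One measure = 3 × 60000 / 78 = 180000 / 78 ms
4 measures = 4 × 180000 / 78 = 720000 / 78
= 9230.8 ms


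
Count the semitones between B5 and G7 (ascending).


Absolute semitone position = octave×12 + chromatic position
B5: 5×12 + 11 = 71
G7: 7×12 + 7 = 91
Difference = 91 - 71 = 20
= 20 semitones


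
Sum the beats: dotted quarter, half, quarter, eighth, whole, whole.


Let's work it out.
Beat values:
  dotted quarter = 1.5 beats
  half = 2 beats
  quarter = 1 beat
  eighth = 0.5 beats
  whole = 4 beats
  whole = 4 beats
Sum = 1.5 + 2 + 1 + 0.5 + 4 + 4
= 13 beats


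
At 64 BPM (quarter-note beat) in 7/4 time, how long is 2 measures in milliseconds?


Let's work it out.
Quarter-note beat duration = 60000 / 64 ms
Beats per measure (7/4) = 7
One measure = 7 × 60000 / 64 = 420000 / 64 ms
2 measures = 2 × 420000 / 64 = 840000 / 64
= 13125.0 ms


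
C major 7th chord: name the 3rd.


Let's work it out.
Major 7th chord = root + major 3rd + perfect 5th + major 7th
Seventh chords stack in thirds, so the letter names are C-E-G-B
Root: C
Major 3rd above C: E
Perfect 5th above C: G
Major 7th above C: B
The 3rd = E


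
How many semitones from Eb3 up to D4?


Working:
Absolute semitone position = octave×12 + chromatic position
Eb3: 3×12 + 3 = 39
D4: 4×12 + 2 = 50
Difference = 50 - 39 = 11
= 11 semitones


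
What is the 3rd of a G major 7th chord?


Working:
Major 7th chord = root + major 3rd + perfect 5th + major 7th
Seventh chords stack in thirds, so the letter names are G-B-D-F
Root: G
Major 3rd above G: B
Perfect 5th above G: D
Major 7th above G: F#
The 3rd = B


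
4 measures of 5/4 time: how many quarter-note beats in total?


Step by step:
Time signature 5/4: the bottom number 4 means the quarter note gets one count
The top number 5 means 5 quarter-note beats per measure
Total = 5 × 4 measures
= 20 quarter-note beats


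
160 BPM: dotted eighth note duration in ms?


Step by step:
One quarter-note beat = 60000 / BPM = 60000 / 160 ms
Dotted eighth note = 3/4 × quarter note
Duration = 3/4 × 60000 / 160 = 45000 / 160
= 281.2 ms


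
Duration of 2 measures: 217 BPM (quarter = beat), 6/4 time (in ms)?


Quarter-note beat duration = 60000 / 217 ms
Beats per measure (6/4) = 6
One measure = 6 × 60000 / 217 = 360000 / 217 ms
2 measures = 2 × 360000 / 217 = 720000 / 217
= 3318.0 ms


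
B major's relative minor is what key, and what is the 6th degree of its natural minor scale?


The relative minor shares the major's key signature and starts on its 6th degree
6th degree = a major 6th above the tonic; a major 6th above B is G#
→ relative minor of B major is G# minor
G# natural minor scale: G# A# B C# D# E F#
= G# minor; 6th degree = E


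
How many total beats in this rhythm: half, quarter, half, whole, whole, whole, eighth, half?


Beat values:
  half = 2 beats
  quarter = 1 beat
  half = 2 beats
  whole = 4 beats
  whole = 4 beats
  whole = 4 beats
  eighth = 0.5 beats
  half = 2 beats
Sum = 2 + 1 + 2 + 4 + 4 + 4 + 0.5 + 2
= 19.5 beats


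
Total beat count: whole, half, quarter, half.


Step by step:
Beat values:
  whole = 4 beats
  half = 2 beats
  quarter = 1 beat
  half = 2 beats
Sum = 4 + 2 + 1 + 2
= 9 beats


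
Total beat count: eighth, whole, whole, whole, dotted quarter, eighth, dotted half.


Let's work it out.
Beat values:
  eighth = 0.5 beats
  whole = 4 beats
  whole = 4 beats
  whole = 4 beats
  dotted quarter = 1.5 beats
  eighth = 0.5 beats
  dotted half = 3 beats
Sum = 0.5 + 4 + 4 + 4 + 1.5 + 0.5 + 3
= 17.5 beats


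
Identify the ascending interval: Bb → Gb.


Working:
Letter names: B → G spans 6 letter names → a 6th
Semitones: Bb → Gb = 8 half-steps
A 6th of 8 semitones is a minor 6th
= minor 6th


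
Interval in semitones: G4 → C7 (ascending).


Solution.
Absolute semitone position = octave×12 + chromatic position
G4: 4×12 + 7 = 55
C7: 7×12 + 0 = 84
Difference = 84 - 55 = 29
= 29 semitones


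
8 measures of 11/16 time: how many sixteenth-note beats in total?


Working:
Time signature 11/16: the bottom number 16 means the sixteenth note gets one count
The top number 11 means 11 sixteenth-note beats per measure
Total = 11 × 8 measures
= 88 sixteenth-note beats


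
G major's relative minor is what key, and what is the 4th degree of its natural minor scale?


Working:
The relative minor shares the major's key signature and starts on its 6th degree
6th degree = a major 6th above the tonic; a major 6th above G is E
→ relative minor of G major is E minor
E natural minor scale: E F# G A B C D
= E minor; 4th degree = A


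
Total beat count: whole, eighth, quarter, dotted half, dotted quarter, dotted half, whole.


Solution.
Beat values:
  whole = 4 beats
  eighth = 0.5 beats
  quarter = 1 beat
  dotted half = 3 beats
  dotted quarter = 1.5 beats
  dotted half = 3 beats
  whole = 4 beats
Sum = 4 + 0.5 + 1 + 3 + 1.5 + 3 + 4
= 17 beats
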